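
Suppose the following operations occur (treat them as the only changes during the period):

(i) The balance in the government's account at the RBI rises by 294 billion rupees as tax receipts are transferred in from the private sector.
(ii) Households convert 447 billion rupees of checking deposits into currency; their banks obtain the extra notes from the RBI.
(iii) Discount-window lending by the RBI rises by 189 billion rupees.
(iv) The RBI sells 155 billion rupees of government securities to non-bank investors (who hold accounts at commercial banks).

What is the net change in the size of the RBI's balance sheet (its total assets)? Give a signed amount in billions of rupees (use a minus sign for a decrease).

Government account inflow 294 billion rupees: only the composition of liabilities changes → 0.
Currency withdrawal 447 billion rupees: only the composition of liabilities changes → 0.
Discount-window loan 189 billion rupees: an RBI asset is acquired → +189B.
Asset sale (to non-banks) 155 billion rupees: an RBI asset is shed → −155B.
Net: 0 + 0 + 189 − 155 = +34 billion.

+34 billion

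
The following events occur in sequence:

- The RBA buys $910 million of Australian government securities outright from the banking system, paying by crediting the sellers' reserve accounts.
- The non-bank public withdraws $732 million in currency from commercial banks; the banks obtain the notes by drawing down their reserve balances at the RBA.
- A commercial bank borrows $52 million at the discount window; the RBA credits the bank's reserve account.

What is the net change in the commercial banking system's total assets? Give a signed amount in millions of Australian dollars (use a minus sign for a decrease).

RBA balance sheet:
  Assets:      Securities +$910M, Loans to banks +$52M
  Liabilities: Bank reserves +$230M, Currency in circulation +$732M
Commercial banking system:
  Assets:      Reserves at CB +$230M, Securities −$910M
  Liabilities: Checkable deposits −$732M, Borrowings from CB +$52M
Change in total bank assets = -$680 million.

-$680 million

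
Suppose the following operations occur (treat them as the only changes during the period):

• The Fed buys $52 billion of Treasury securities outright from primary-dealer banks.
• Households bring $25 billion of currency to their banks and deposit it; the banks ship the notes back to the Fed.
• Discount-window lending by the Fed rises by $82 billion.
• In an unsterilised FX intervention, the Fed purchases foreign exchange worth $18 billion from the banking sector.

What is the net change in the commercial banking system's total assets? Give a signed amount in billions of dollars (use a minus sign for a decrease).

+$107 billion

Fed balance sheet:
  Assets:      Securities +$52B, Loans to banks +$82B, Foreign assets +$18B
  Liabilities: Bank reserves +$177B, Currency in circulation −$25B
Commercial banking system:
  Assets:      Reserves at CB +$177B, Securities −$52B, Foreign assets −$18B
  Liabilities: Checkable deposits +$25B, Borrowings from CB +$82B
Change in total bank assets = +$107 billion.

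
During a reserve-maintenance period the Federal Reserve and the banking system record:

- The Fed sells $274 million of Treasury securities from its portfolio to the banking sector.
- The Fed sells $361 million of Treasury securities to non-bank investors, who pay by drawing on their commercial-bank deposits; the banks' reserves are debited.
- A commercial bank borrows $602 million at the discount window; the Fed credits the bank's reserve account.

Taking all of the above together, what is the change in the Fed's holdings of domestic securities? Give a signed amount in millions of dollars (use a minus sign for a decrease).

OMO sale (to banks) $274 million: securities removed from the Fed's portfolio → −$274M.
Asset sale (to non-banks) $361 million: securities removed from the Fed's portfolio → −$361M.
Discount-window loan $602 million: the Fed's securities portfolio is untouched → 0.
Net: −274 − 361 + 0 = -$635 million.

-$635 million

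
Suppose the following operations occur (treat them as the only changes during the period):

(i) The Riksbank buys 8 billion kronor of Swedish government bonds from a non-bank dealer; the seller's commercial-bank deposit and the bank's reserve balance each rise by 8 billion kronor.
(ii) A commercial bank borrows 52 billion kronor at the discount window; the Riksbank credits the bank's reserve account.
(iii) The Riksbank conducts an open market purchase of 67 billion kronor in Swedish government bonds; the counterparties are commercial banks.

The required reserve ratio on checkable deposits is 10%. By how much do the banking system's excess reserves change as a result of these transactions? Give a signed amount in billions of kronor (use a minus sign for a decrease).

Asset purchase (from non-banks) 8 billion kronor: reserves +8B, deposits +8B.
Discount-window loan 52 billion kronor: reserves +52B, deposits 0.
OMO purchase (from banks) 67 billion kronor: reserves +67B, deposits 0.
Totals: Δreserves = +127B, Δdeposits = +8B.
Δrequired reserves = 10% × +8B = +0.8B.
Δexcess reserves = Δreserves − Δrequired = +127B − (+0.8B) = +126.2 billion.

+126.2 billion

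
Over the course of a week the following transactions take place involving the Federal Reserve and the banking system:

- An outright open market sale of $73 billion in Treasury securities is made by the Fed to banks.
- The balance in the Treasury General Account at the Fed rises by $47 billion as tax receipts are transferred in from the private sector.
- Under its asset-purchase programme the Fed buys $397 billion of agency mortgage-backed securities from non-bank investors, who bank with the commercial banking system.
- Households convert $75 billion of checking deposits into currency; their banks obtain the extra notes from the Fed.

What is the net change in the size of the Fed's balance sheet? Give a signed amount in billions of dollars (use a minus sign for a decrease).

+$324 billion

OMO sale (to banks) $73 billion: a Fed asset is shed → −$73B.
Government account inflow $47 billion: only the composition of liabilities changes → 0.
Asset purchase (from non-banks) $397 billion: a Fed asset is acquired → +$397B.
Currency withdrawal $75 billion: only the composition of liabilities changes → 0.
Net: −73 + 0 + 397 + 0 = +$324 billion.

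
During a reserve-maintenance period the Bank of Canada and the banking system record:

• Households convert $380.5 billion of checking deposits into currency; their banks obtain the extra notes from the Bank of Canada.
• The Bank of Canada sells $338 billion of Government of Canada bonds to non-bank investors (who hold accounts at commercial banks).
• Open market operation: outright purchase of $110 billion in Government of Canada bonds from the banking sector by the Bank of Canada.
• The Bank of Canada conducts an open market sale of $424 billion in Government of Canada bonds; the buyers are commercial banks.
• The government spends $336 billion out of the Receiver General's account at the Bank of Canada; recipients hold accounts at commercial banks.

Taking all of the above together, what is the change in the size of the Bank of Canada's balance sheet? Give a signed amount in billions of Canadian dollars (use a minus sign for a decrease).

-$652 billion

Bank of Canada balance sheet:
  Assets:      Securities −$652B
  Liabilities: Bank reserves −$696.5B, Currency in circulation +$380.5B, Government deposits −$336B
Change in total Bank of Canada assets = -$652 billion.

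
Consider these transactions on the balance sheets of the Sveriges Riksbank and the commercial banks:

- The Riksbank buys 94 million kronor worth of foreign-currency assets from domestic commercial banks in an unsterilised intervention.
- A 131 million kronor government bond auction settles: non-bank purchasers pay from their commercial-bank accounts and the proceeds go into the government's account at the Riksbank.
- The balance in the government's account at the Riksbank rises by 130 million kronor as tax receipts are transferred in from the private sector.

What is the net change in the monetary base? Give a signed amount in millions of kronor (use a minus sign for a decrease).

FX purchase 94 million kronor: Riksbank balance sheet expands → +94M.
Government account inflow 131 million kronor: reserves shift to a non-base liability → −131M.
Government account inflow 130 million kronor: reserves shift to a non-base liability → −130M.
Net: 94 − 131 − 130 = -167 million.

-167 million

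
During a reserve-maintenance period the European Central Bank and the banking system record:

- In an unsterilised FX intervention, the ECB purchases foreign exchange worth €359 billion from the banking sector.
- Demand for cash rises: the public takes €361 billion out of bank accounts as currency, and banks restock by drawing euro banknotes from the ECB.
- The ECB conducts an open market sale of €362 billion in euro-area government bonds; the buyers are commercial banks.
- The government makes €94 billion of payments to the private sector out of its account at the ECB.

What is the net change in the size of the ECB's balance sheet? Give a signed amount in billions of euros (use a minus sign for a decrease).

-€3 billion

ECB balance sheet:
  Assets:      Securities −€362B, Foreign assets +€359B
  Liabilities: Bank reserves −€270B, Currency in circulation +€361B, Government deposits −€94B
Commercial banking system:
  Assets:      Reserves at CB −€270B, Securities +€362B, Foreign assets −€359B
  Liabilities: Checkable deposits −€267B
Change in total ECB assets = -€3 billion.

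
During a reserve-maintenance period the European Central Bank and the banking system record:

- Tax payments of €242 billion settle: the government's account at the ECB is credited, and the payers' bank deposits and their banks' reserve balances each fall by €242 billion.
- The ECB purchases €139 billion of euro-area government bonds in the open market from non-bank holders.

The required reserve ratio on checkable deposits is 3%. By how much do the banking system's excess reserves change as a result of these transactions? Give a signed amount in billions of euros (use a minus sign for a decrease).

Government account inflow €242 billion: reserves −€242B, deposits −€242B.
Asset purchase (from non-banks) €139 billion: reserves +€139B, deposits +€139B.
Totals: Δreserves = −€103B, Δdeposits = −€103B.
Δrequired reserves = 3% × −€103B = −€3.09B.
Δexcess reserves = Δreserves − Δrequired = −€103B − (−€3.09B) = -€99.91 billion.

-€99.91 billion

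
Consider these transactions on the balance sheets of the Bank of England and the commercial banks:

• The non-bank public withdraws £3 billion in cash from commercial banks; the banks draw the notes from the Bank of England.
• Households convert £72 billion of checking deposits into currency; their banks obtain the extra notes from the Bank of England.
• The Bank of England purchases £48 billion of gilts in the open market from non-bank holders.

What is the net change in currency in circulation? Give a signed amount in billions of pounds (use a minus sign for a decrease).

+£75 billion

Bank of England balance sheet:
  Assets:      Securities +£48B
  Liabilities: Bank reserves −£27B, Currency in circulation +£75B
So the change in currency in circulation is +£75 billion.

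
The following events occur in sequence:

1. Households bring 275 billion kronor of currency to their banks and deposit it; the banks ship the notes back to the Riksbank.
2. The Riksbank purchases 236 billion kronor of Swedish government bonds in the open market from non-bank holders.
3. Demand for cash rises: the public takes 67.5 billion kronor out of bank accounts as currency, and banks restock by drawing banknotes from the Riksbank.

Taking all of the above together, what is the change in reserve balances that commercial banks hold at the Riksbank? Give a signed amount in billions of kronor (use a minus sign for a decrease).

Currency deposit 275 billion kronor: returned notes are swapped for reserve credit → +275B.
Asset purchase (from non-banks) 236 billion kronor: the Riksbank pays by crediting reserve accounts → +236B.
Currency withdrawal 67.5 billion kronor: banks swap reserves for currency → −67.5B.
Net: 275 + 236 − 67.5 = +443.5 billion.

+443.5 billion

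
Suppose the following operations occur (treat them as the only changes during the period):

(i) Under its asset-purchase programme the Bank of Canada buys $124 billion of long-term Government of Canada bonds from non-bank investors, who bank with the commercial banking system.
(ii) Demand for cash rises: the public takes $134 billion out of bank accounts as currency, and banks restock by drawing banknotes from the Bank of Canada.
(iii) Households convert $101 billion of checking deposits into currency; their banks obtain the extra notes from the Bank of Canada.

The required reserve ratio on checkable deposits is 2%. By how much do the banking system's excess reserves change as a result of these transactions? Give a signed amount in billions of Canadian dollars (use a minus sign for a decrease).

-$108.78 billion

Asset purchase (from non-banks) $124 billion: reserves +$124B, deposits +$124B.
Currency withdrawal $134 billion: reserves −$134B, deposits −$134B.
Currency withdrawal $101 billion: reserves −$101B, deposits −$101B.
Totals: Δreserves = −$111B, Δdeposits = −$111B.
Δrequired reserves = 2% × −$111B = −$2.22B.
Δexcess reserves = Δreserves − Δrequired = −$111B − (−$2.22B) = -$108.78 billion.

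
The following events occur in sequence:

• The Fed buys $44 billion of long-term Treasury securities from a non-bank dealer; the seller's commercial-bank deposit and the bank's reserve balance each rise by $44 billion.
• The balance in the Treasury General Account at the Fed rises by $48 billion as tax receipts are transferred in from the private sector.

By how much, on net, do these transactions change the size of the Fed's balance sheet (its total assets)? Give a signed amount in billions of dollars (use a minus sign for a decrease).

Asset purchase (from non-banks) $44 billion: a Fed asset is acquired → +$44B.
Government account inflow $48 billion: only the composition of liabilities changes → 0.
Net: 44 + 0 = +$44 billion.

+$44 billion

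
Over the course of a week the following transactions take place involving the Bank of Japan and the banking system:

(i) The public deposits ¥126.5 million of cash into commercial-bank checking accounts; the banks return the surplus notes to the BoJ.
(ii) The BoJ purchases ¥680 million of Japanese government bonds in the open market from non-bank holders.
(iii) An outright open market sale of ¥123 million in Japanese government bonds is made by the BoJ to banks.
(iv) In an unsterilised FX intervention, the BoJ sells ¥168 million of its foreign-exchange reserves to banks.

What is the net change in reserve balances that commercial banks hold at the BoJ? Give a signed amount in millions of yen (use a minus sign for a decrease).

+¥515.5 million

BoJ balance sheet:
  Assets:      Securities +¥557M, Foreign assets −¥168M
  Liabilities: Bank reserves +¥515.5M, Currency in circulation −¥126.5M
Commercial banking system:
  Assets:      Reserves at CB +¥515.5M, Securities +¥123M, Foreign assets +¥168M
  Liabilities: Checkable deposits +¥806.5M
So the change in reserve balances that commercial banks hold at the BoJ is +¥515.5 million.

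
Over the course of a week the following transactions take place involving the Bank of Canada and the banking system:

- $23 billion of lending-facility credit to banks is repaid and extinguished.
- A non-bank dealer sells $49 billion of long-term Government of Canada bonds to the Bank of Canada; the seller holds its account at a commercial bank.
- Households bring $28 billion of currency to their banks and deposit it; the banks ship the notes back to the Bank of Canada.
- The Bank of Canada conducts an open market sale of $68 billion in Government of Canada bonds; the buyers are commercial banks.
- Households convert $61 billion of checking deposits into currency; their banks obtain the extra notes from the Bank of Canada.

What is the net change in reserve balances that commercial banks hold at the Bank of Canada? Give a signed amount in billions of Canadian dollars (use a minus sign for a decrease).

Bank of Canada balance sheet:
  Assets:      Securities −$19B, Loans to banks −$23B
  Liabilities: Bank reserves −$75B, Currency in circulation +$33B
So the change in reserve balances that commercial banks hold at the Bank of Canada is -$75 billion.

-$75 billion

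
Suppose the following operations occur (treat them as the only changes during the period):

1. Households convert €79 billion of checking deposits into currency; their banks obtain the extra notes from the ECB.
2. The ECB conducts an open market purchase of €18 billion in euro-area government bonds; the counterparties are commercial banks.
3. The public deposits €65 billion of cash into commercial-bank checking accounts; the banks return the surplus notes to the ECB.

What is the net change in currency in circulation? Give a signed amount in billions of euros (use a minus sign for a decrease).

ECB balance sheet:
  Assets:      Securities +€18B
  Liabilities: Bank reserves +€4B, Currency in circulation +€14B
So the change in currency in circulation is +€14 billion.

+€14 billion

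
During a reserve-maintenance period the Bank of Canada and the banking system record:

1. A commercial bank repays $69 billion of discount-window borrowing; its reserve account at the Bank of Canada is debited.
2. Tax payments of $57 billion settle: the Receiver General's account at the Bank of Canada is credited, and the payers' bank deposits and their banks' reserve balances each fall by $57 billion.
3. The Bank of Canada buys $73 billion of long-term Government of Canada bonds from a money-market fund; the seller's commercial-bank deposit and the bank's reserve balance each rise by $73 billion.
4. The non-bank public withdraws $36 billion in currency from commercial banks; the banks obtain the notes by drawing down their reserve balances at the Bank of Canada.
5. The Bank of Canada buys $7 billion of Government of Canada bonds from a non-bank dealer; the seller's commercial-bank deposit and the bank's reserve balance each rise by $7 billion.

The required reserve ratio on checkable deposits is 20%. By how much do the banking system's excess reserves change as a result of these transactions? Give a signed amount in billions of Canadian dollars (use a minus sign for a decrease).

-$79.4 billion

Discount-window repayment $69 billion: reserves −$69B, deposits 0.
Government account inflow $57 billion: reserves −$57B, deposits −$57B.
Asset purchase (from non-banks) $73 billion: reserves +$73B, deposits +$73B.
Currency withdrawal $36 billion: reserves −$36B, deposits −$36B.
Asset purchase (from non-banks) $7 billion: reserves +$7B, deposits +$7B.
Totals: Δreserves = −$82B, Δdeposits = −$13B.
Δrequired reserves = 20% × −$13B = −$2.6B.
Δexcess reserves = Δreserves − Δrequired = −$82B − (−$2.6B) = -$79.4 billion.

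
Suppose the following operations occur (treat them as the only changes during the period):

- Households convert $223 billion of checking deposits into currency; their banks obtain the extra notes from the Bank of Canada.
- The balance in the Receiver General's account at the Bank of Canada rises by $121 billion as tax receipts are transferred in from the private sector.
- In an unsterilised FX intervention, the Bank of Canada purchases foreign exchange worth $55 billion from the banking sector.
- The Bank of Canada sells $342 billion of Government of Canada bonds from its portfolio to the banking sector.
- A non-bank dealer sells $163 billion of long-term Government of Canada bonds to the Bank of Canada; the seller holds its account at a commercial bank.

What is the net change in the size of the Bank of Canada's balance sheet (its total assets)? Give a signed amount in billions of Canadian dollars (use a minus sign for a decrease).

-$124 billion

Bank of Canada balance sheet:
  Assets:      Securities −$179B, Foreign assets +$55B
  Liabilities: Bank reserves −$468B, Currency in circulation +$223B, Government deposits +$121B
Commercial banking system:
  Assets:      Reserves at CB −$468B, Securities +$342B, Foreign assets −$55B
  Liabilities: Checkable deposits −$181B
Change in total Bank of Canada assets = -$124 billion.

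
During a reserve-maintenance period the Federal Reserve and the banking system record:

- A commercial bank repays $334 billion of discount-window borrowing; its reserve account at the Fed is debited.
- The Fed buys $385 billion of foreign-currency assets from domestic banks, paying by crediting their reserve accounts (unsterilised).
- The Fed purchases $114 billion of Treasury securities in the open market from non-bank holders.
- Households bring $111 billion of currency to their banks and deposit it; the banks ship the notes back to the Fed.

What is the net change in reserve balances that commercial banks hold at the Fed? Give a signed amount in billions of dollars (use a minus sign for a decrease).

Fed balance sheet:
  Assets:      Securities +$114B, Loans to banks −$334B, Foreign assets +$385B
  Liabilities: Bank reserves +$276B, Currency in circulation −$111B
Commercial banking system:
  Assets:      Reserves at CB +$276B, Foreign assets −$385B
  Liabilities: Checkable deposits +$225B, Borrowings from CB −$334B
So the change in reserve balances that commercial banks hold at the Fed is +$276 billion.

+$276 billion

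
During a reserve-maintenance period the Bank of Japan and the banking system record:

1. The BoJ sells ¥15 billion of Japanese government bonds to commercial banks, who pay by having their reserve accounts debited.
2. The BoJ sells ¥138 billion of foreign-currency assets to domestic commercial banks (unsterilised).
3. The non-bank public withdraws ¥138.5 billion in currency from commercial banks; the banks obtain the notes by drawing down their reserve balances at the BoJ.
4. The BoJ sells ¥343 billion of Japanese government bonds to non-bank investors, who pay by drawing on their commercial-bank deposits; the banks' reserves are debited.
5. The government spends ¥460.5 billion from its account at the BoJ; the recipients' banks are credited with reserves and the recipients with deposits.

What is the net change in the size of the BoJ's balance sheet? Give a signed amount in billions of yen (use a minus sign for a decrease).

-¥496 billion

OMO sale (to banks) ¥15 billion: a BoJ asset is shed → −¥15B.
FX sale ¥138 billion: a BoJ asset is shed → −¥138B.
Currency withdrawal ¥138.5 billion: only the composition of liabilities changes → 0.
Asset sale (to non-banks) ¥343 billion: a BoJ asset is shed → −¥343B.
Government spending ¥460.5 billion: only the composition of liabilities changes → 0.
Net: −15 − 138 + 0 − 343 + 0 = -¥496 billion.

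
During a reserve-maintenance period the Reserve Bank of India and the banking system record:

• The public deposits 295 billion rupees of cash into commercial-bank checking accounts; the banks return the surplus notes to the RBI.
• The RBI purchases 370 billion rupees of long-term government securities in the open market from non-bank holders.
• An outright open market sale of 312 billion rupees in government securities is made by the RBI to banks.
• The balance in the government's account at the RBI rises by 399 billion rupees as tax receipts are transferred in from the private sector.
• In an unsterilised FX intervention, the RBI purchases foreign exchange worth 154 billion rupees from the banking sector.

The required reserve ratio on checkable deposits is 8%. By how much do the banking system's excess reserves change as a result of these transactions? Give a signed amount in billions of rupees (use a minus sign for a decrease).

Currency deposit 295 billion rupees: reserves +295B, deposits +295B.
Asset purchase (from non-banks) 370 billion rupees: reserves +370B, deposits +370B.
OMO sale (to banks) 312 billion rupees: reserves −312B, deposits 0.
Government account inflow 399 billion rupees: reserves −399B, deposits −399B.
FX purchase 154 billion rupees: reserves +154B, deposits 0.
Totals: Δreserves = +108B, Δdeposits = +266B.
Δrequired reserves = 8% × +266B = +21.28B.
Δexcess reserves = Δreserves − Δrequired = +108B − (+21.28B) = +86.72 billion.

+86.72 billion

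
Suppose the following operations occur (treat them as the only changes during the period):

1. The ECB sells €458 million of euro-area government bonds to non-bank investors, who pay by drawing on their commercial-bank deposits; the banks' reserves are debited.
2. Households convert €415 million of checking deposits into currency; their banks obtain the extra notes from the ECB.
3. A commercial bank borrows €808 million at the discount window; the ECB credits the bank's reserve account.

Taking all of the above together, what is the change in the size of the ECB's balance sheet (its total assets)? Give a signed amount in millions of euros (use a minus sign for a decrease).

+€350 million

Asset sale (to non-banks) €458 million: an ECB asset is shed → −€458M.
Currency withdrawal €415 million: only the composition of liabilities changes → 0.
Discount-window loan €808 million: an ECB asset is acquired → +€808M.
Net: −458 + 0 + 808 = +€350 million.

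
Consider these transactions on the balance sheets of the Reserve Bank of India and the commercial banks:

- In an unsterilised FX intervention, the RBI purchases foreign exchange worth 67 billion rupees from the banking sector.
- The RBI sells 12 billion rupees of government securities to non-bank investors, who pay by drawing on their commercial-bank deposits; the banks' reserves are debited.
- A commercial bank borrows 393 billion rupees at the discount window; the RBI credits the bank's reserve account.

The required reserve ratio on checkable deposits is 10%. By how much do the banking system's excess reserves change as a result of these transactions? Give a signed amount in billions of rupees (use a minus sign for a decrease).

FX purchase 67 billion rupees: reserves +67B, deposits 0.
Asset sale (to non-banks) 12 billion rupees: reserves −12B, deposits −12B.
Discount-window loan 393 billion rupees: reserves +393B, deposits 0.
Totals: Δreserves = +448B, Δdeposits = −12B.
Δrequired reserves = 10% × −12B = −1.2B.
Δexcess reserves = Δreserves − Δrequired = +448B − (−1.2B) = +449.2 billion.

+449.2 billion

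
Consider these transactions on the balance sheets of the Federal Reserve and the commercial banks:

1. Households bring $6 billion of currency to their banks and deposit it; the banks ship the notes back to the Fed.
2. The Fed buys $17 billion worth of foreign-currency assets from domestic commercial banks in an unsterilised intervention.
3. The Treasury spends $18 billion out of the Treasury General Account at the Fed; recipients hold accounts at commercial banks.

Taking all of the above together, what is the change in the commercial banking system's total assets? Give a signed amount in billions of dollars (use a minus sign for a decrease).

+$24 billion

Fed balance sheet:
  Assets:      Foreign assets +$17B
  Liabilities: Bank reserves +$41B, Currency in circulation −$6B, Government deposits −$18B
Commercial banking system:
  Assets:      Reserves at CB +$41B, Foreign assets −$17B
  Liabilities: Checkable deposits +$24B
Change in total bank assets = +$24 billion.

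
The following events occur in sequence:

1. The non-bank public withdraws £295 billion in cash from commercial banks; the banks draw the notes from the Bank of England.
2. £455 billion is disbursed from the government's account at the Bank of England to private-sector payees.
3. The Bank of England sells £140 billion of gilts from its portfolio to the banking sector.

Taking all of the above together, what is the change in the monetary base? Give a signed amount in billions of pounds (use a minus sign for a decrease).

+£315 billion

Bank of England balance sheet:
  Assets:      Securities −£140B
  Liabilities: Bank reserves +£20B, Currency in circulation +£295B, Government deposits −£455B
Monetary base = currency + reserves: +£295B + (+£20B) = +£315 billion.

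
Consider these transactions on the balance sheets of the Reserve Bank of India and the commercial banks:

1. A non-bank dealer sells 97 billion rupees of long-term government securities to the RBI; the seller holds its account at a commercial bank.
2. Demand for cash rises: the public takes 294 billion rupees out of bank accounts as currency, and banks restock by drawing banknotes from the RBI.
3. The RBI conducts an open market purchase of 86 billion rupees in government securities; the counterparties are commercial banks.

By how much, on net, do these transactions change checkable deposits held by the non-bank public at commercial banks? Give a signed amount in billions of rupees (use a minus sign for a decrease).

-197 billion

Asset purchase (from non-banks) 97 billion rupees: non-bank counterparties' bank balances rise → +97B.
Currency withdrawal 294 billion rupees: non-bank counterparties' bank balances fall → −294B.
OMO purchase (from banks) 86 billion rupees: the counterparty is a bank, so public deposits are unchanged → 0.
Net: 97 − 294 + 0 = -197 billion.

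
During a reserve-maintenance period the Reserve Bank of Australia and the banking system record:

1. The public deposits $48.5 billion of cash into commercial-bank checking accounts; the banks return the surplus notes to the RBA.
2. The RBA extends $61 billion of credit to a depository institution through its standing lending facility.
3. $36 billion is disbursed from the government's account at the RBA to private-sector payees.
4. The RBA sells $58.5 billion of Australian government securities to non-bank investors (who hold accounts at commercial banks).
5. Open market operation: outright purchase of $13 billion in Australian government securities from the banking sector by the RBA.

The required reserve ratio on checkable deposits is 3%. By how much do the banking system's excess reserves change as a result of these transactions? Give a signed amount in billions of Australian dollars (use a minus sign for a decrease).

+$99.22 billion

Currency deposit $48.5 billion: reserves +$48.5B, deposits +$48.5B.
Discount-window loan $61 billion: reserves +$61B, deposits 0.
Government spending $36 billion: reserves +$36B, deposits +$36B.
Asset sale (to non-banks) $58.5 billion: reserves −$58.5B, deposits −$58.5B.
OMO purchase (from banks) $13 billion: reserves +$13B, deposits 0.
Totals: Δreserves = +$100B, Δdeposits = +$26B.
Δrequired reserves = 3% × +$26B = +$0.78B.
Δexcess reserves = Δreserves − Δrequired = +$100B − (+$0.78B) = +$99.22 billion.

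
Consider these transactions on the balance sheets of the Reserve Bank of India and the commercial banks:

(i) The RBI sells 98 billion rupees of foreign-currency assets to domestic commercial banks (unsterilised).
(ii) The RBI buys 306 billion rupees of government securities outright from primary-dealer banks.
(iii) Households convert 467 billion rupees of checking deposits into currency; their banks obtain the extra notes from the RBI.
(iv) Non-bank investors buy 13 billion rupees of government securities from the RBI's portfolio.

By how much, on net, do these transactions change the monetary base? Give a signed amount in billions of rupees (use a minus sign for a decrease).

RBI balance sheet:
  Assets:      Securities +293B, Foreign assets −98B
  Liabilities: Bank reserves −272B, Currency in circulation +467B
Commercial banking system:
  Assets:      Reserves at CB −272B, Securities −306B, Foreign assets +98B
  Liabilities: Checkable deposits −480B
Monetary base = currency + reserves: +467B + (−272B) = +195 billion.

+195 billion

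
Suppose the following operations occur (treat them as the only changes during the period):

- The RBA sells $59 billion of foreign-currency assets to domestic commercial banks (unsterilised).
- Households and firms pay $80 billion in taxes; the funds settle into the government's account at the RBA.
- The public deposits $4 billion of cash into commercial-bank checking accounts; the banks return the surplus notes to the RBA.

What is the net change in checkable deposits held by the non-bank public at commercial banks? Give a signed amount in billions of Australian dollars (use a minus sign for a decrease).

RBA balance sheet:
  Assets:      Foreign assets −$59B
  Liabilities: Bank reserves −$135B, Currency in circulation −$4B, Government deposits +$80B
Commercial banking system:
  Assets:      Reserves at CB −$135B, Foreign assets +$59B
  Liabilities: Checkable deposits −$76B
So the change in checkable deposits held by the non-bank public at commercial banks is -$76 billion.

-$76 billion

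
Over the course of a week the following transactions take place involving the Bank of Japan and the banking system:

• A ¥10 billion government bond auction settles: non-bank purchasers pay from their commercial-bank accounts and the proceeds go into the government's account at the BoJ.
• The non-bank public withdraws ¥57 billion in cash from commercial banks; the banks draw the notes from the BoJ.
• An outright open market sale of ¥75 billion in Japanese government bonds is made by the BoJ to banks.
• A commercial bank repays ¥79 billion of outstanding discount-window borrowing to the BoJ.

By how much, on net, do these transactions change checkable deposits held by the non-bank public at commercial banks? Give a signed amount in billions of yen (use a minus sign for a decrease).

BoJ balance sheet:
  Assets:      Securities −¥75B, Loans to banks −¥79B
  Liabilities: Bank reserves −¥221B, Currency in circulation +¥57B, Government deposits +¥10B
Commercial banking system:
  Assets:      Reserves at CB −¥221B, Securities +¥75B
  Liabilities: Checkable deposits −¥67B, Borrowings from CB −¥79B
So the change in checkable deposits held by the non-bank public at commercial banks is -¥67 billion.

-¥67 billion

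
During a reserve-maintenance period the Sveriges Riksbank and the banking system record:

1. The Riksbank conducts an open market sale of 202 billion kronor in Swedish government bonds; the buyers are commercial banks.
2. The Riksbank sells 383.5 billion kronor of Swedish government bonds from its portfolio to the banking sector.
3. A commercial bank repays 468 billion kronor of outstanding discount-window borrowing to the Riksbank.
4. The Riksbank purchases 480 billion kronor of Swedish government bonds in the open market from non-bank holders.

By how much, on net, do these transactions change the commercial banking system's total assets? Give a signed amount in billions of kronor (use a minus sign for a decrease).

OMO sale (to banks) 202 billion kronor: just an asset swap on bank balance sheets → 0.
OMO sale (to banks) 383.5 billion kronor: just an asset swap on bank balance sheets → 0.
Discount-window repayment 468 billion kronor: bank balance sheets shrink → −468B.
Asset purchase (from non-banks) 480 billion kronor: bank balance sheets expand → +480B.
Net: 0 + 0 − 468 + 480 = +12 billion.

+12 billion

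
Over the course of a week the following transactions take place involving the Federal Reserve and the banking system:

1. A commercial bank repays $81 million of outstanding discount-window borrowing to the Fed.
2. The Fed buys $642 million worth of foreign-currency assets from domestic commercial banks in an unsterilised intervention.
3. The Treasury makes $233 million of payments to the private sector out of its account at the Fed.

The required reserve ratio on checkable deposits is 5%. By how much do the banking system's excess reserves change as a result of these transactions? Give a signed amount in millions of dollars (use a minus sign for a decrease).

+$782.35 million

Discount-window repayment $81 million: reserves −$81M, deposits 0.
FX purchase $642 million: reserves +$642M, deposits 0.
Government spending $233 million: reserves +$233M, deposits +$233M.
Totals: Δreserves = +$794M, Δdeposits = +$233M.
Δrequired reserves = 5% × +$233M = +$11.65M.
Δexcess reserves = Δreserves − Δrequired = +$794M − (+$11.65M) = +$782.35 million.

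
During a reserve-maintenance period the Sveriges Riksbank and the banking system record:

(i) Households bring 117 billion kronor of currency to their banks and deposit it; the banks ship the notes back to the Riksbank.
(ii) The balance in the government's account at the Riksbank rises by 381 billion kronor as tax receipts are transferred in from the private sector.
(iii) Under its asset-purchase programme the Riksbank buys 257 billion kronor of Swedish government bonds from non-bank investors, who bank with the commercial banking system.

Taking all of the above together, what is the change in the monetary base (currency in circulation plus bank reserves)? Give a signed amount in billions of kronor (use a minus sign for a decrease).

Currency deposit 117 billion kronor: just a shift between currency and reserves — both are base money → 0.
Government account inflow 381 billion kronor: reserves shift to a non-base liability → −381B.
Asset purchase (from non-banks) 257 billion kronor: Riksbank balance sheet expands → +257B.
Net: 0 − 381 + 257 = -124 billion.

-124 billion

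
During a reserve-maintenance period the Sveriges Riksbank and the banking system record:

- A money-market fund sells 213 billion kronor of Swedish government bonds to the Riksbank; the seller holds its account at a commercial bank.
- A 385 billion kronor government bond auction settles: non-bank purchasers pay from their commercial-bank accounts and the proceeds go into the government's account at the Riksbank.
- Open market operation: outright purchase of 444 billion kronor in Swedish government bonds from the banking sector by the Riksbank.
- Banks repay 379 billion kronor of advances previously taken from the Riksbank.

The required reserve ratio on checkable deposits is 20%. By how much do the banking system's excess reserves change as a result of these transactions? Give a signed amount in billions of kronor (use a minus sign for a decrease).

-72.6 billion

Asset purchase (from non-banks) 213 billion kronor: reserves +213B, deposits +213B.
Government account inflow 385 billion kronor: reserves −385B, deposits −385B.
OMO purchase (from banks) 444 billion kronor: reserves +444B, deposits 0.
Discount-window repayment 379 billion kronor: reserves −379B, deposits 0.
Totals: Δreserves = −107B, Δdeposits = −172B.
Δrequired reserves = 20% × −172B = −34.4B.
Δexcess reserves = Δreserves − Δrequired = −107B − (−34.4B) = -72.6 billion.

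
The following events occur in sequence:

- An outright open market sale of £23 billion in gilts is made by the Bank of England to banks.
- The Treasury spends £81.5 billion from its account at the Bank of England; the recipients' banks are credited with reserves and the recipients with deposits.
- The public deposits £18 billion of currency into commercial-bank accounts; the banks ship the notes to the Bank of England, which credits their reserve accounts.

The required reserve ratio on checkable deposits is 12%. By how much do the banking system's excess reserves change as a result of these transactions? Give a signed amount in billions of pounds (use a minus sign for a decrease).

OMO sale (to banks) £23 billion: reserves −£23B, deposits 0.
Government spending £81.5 billion: reserves +£81.5B, deposits +£81.5B.
Currency deposit £18 billion: reserves +£18B, deposits +£18B.
Totals: Δreserves = +£76.5B, Δdeposits = +£99.5B.
Δrequired reserves = 12% × +£99.5B = +£11.94B.
Δexcess reserves = Δreserves − Δrequired = +£76.5B − (+£11.94B) = +£64.56 billion.

+£64.56 billion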